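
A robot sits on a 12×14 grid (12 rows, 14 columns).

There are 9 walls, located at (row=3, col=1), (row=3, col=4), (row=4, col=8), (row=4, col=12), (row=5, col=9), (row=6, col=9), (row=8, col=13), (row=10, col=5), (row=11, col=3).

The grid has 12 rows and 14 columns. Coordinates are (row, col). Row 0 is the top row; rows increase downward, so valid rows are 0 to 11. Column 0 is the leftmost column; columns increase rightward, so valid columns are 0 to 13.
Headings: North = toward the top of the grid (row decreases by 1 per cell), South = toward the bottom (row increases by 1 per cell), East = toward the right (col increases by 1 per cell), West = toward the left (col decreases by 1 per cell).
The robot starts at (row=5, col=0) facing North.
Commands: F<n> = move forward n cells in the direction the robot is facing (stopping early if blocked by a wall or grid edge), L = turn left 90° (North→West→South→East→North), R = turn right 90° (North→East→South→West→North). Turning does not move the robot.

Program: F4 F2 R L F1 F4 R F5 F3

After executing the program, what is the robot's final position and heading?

Start: (row=5, col=0), facing North
  F4: move forward 4, now at (row=1, col=0)
  F2: move forward 1/2 (blocked), now at (row=0, col=0)
  R: turn right, now facing East
  L: turn left, now facing North
  F1: move forward 0/1 (blocked), now at (row=0, col=0)
  F4: move forward 0/4 (blocked), now at (row=0, col=0)
  R: turn right, now facing East
  F5: move forward 5, now at (row=0, col=5)
  F3: move forward 3, now at (row=0, col=8)
Final: (row=0, col=8), facing East

Answer: Final position: (row=0, col=8), facing East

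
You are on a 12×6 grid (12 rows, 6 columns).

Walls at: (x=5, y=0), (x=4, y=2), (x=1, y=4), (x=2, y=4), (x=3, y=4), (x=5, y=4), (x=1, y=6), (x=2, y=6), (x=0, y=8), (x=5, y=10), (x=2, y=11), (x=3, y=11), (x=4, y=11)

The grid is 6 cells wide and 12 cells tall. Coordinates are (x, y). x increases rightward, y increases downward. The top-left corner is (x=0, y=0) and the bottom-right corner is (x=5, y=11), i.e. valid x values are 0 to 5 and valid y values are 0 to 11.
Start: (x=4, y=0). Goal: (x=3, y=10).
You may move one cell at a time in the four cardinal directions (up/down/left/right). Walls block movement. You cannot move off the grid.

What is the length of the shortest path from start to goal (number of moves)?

Answer: Shortest path length: 13

Derivation:
BFS from (x=4, y=0) until reaching (x=3, y=10):
  Distance 0: (x=4, y=0)
  Distance 1: (x=3, y=0), (x=4, y=1)
  Distance 2: (x=2, y=0), (x=3, y=1), (x=5, y=1)
  Distance 3: (x=1, y=0), (x=2, y=1), (x=3, y=2), (x=5, y=2)
  Distance 4: (x=0, y=0), (x=1, y=1), (x=2, y=2), (x=3, y=3), (x=5, y=3)
  Distance 5: (x=0, y=1), (x=1, y=2), (x=2, y=3), (x=4, y=3)
  Distance 6: (x=0, y=2), (x=1, y=3), (x=4, y=4)
  Distance 7: (x=0, y=3), (x=4, y=5)
  Distance 8: (x=0, y=4), (x=3, y=5), (x=5, y=5), (x=4, y=6)
  Distance 9: (x=0, y=5), (x=2, y=5), (x=3, y=6), (x=5, y=6), (x=4, y=7)
  Distance 10: (x=1, y=5), (x=0, y=6), (x=3, y=7), (x=5, y=7), (x=4, y=8)
  Distance 11: (x=0, y=7), (x=2, y=7), (x=3, y=8), (x=5, y=8), (x=4, y=9)
  Distance 12: (x=1, y=7), (x=2, y=8), (x=3, y=9), (x=5, y=9), (x=4, y=10)
  Distance 13: (x=1, y=8), (x=2, y=9), (x=3, y=10)  <- goal reached here
One shortest path (13 moves): (x=4, y=0) -> (x=4, y=1) -> (x=5, y=1) -> (x=5, y=2) -> (x=5, y=3) -> (x=4, y=3) -> (x=4, y=4) -> (x=4, y=5) -> (x=3, y=5) -> (x=3, y=6) -> (x=3, y=7) -> (x=3, y=8) -> (x=3, y=9) -> (x=3, y=10)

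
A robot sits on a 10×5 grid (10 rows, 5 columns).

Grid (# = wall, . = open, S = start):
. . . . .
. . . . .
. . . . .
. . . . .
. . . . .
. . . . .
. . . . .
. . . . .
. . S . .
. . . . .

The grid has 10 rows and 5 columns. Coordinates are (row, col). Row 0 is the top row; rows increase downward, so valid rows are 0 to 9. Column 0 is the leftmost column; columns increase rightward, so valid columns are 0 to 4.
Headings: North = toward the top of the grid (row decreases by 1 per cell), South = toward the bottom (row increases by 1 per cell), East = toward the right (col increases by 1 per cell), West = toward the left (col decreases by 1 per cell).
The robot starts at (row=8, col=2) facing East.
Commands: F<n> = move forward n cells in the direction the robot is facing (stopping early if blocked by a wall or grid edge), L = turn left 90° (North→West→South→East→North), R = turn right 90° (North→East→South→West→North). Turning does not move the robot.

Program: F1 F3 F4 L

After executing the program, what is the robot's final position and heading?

Start: (row=8, col=2), facing East
  F1: move forward 1, now at (row=8, col=3)
  F3: move forward 1/3 (blocked), now at (row=8, col=4)
  F4: move forward 0/4 (blocked), now at (row=8, col=4)
  L: turn left, now facing North
Final: (row=8, col=4), facing North

Answer: Final position: (row=8, col=4), facing North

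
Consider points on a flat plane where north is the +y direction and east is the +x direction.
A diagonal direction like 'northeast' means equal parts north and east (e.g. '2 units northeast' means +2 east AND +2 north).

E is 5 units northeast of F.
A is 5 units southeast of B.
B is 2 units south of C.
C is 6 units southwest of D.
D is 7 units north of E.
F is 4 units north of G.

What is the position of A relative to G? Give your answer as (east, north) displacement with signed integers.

Answer: A is at (east=4, north=3) relative to G.

Derivation:
Place G at the origin (east=0, north=0).
  F is 4 units north of G: delta (east=+0, north=+4); F at (east=0, north=4).
  E is 5 units northeast of F: delta (east=+5, north=+5); E at (east=5, north=9).
  D is 7 units north of E: delta (east=+0, north=+7); D at (east=5, north=16).
  C is 6 units southwest of D: delta (east=-6, north=-6); C at (east=-1, north=10).
  B is 2 units south of C: delta (east=+0, north=-2); B at (east=-1, north=8).
  A is 5 units southeast of B: delta (east=+5, north=-5); A at (east=4, north=3).
Therefore A relative to G: (east=4, north=3).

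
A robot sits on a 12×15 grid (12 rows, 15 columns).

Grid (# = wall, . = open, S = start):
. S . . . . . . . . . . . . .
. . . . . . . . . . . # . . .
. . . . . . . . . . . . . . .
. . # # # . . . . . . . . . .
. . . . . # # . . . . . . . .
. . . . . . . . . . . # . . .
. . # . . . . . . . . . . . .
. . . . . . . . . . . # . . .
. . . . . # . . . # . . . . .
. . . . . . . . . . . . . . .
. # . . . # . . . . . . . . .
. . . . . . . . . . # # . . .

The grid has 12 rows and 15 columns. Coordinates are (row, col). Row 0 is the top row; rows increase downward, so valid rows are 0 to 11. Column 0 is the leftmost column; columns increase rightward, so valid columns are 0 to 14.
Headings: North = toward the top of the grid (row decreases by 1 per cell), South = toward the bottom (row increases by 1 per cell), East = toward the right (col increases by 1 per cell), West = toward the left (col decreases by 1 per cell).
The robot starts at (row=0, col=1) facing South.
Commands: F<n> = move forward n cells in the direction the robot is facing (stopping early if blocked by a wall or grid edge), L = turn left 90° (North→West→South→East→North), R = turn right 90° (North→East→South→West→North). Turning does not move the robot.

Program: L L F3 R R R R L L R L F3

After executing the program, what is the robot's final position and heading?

Start: (row=0, col=1), facing South
  L: turn left, now facing East
  L: turn left, now facing North
  F3: move forward 0/3 (blocked), now at (row=0, col=1)
  R: turn right, now facing East
  R: turn right, now facing South
  R: turn right, now facing West
  R: turn right, now facing North
  L: turn left, now facing West
  L: turn left, now facing South
  R: turn right, now facing West
  L: turn left, now facing South
  F3: move forward 3, now at (row=3, col=1)
Final: (row=3, col=1), facing South

Answer: Final position: (row=3, col=1), facing South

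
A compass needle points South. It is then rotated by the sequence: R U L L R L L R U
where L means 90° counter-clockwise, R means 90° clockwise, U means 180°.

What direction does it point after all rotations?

Start: South
  R (right (90° clockwise)) -> West
  U (U-turn (180°)) -> East
  L (left (90° counter-clockwise)) -> North
  L (left (90° counter-clockwise)) -> West
  R (right (90° clockwise)) -> North
  L (left (90° counter-clockwise)) -> West
  L (left (90° counter-clockwise)) -> South
  R (right (90° clockwise)) -> West
  U (U-turn (180°)) -> East
Final: East

Answer: Final heading: East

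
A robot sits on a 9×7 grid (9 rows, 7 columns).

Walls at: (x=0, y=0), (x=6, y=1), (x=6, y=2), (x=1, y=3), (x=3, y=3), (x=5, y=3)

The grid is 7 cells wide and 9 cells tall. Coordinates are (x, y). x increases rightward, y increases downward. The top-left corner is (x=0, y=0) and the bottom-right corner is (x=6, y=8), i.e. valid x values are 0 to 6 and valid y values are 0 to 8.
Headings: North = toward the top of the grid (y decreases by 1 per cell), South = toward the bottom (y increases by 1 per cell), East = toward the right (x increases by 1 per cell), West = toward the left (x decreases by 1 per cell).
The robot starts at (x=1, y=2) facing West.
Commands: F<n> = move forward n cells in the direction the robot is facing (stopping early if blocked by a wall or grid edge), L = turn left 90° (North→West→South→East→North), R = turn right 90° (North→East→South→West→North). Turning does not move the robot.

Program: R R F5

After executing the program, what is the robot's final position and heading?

Answer: Final position: (x=5, y=2), facing East

Derivation:
Start: (x=1, y=2), facing West
  R: turn right, now facing North
  R: turn right, now facing East
  F5: move forward 4/5 (blocked), now at (x=5, y=2)
Final: (x=5, y=2), facing East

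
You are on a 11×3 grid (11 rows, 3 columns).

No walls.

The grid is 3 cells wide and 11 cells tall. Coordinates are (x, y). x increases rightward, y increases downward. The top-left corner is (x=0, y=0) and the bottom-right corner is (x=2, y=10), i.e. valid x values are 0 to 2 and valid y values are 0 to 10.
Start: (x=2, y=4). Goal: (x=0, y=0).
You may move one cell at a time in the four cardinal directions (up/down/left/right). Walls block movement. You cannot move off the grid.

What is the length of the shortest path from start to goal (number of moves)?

Answer: Shortest path length: 6

Derivation:
BFS from (x=2, y=4) until reaching (x=0, y=0):
  Distance 0: (x=2, y=4)
  Distance 1: (x=2, y=3), (x=1, y=4), (x=2, y=5)
  Distance 2: (x=2, y=2), (x=1, y=3), (x=0, y=4), (x=1, y=5), (x=2, y=6)
  Distance 3: (x=2, y=1), (x=1, y=2), (x=0, y=3), (x=0, y=5), (x=1, y=6), (x=2, y=7)
  Distance 4: (x=2, y=0), (x=1, y=1), (x=0, y=2), (x=0, y=6), (x=1, y=7), (x=2, y=8)
  Distance 5: (x=1, y=0), (x=0, y=1), (x=0, y=7), (x=1, y=8), (x=2, y=9)
  Distance 6: (x=0, y=0), (x=0, y=8), (x=1, y=9), (x=2, y=10)  <- goal reached here
One shortest path (6 moves): (x=2, y=4) -> (x=1, y=4) -> (x=0, y=4) -> (x=0, y=3) -> (x=0, y=2) -> (x=0, y=1) -> (x=0, y=0)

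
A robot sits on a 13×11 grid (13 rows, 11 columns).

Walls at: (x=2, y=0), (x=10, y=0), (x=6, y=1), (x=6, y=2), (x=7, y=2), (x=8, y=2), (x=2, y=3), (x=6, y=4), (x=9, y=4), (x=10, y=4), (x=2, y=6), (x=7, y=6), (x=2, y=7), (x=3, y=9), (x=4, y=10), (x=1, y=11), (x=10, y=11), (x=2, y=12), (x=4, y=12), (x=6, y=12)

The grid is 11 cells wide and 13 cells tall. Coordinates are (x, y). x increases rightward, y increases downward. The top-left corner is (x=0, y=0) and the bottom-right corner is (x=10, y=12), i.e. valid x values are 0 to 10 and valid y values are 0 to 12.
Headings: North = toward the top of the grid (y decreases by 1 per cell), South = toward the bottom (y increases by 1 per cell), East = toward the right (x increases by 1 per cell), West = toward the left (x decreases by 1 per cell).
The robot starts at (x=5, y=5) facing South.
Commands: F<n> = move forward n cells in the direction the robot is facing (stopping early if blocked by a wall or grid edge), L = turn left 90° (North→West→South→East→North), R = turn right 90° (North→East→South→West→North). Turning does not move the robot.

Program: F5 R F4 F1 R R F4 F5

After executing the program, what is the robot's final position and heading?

Start: (x=5, y=5), facing South
  F5: move forward 5, now at (x=5, y=10)
  R: turn right, now facing West
  F4: move forward 0/4 (blocked), now at (x=5, y=10)
  F1: move forward 0/1 (blocked), now at (x=5, y=10)
  R: turn right, now facing North
  R: turn right, now facing East
  F4: move forward 4, now at (x=9, y=10)
  F5: move forward 1/5 (blocked), now at (x=10, y=10)
Final: (x=10, y=10), facing East

Answer: Final position: (x=10, y=10), facing East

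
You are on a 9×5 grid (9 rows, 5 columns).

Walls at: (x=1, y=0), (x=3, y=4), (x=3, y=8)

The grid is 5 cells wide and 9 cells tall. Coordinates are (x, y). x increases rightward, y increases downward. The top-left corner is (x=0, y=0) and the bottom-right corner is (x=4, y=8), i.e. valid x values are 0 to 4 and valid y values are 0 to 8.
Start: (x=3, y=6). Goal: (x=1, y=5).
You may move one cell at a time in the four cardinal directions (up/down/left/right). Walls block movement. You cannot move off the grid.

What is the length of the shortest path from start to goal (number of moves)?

BFS from (x=3, y=6) until reaching (x=1, y=5):
  Distance 0: (x=3, y=6)
  Distance 1: (x=3, y=5), (x=2, y=6), (x=4, y=6), (x=3, y=7)
  Distance 2: (x=2, y=5), (x=4, y=5), (x=1, y=6), (x=2, y=7), (x=4, y=7)
  Distance 3: (x=2, y=4), (x=4, y=4), (x=1, y=5), (x=0, y=6), (x=1, y=7), (x=2, y=8), (x=4, y=8)  <- goal reached here
One shortest path (3 moves): (x=3, y=6) -> (x=2, y=6) -> (x=1, y=6) -> (x=1, y=5)

Answer: Shortest path length: 3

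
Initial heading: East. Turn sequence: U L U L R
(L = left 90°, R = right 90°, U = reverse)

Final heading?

Answer: Final heading: North

Derivation:
Start: East
  U (U-turn (180°)) -> West
  L (left (90° counter-clockwise)) -> South
  U (U-turn (180°)) -> North
  L (left (90° counter-clockwise)) -> West
  R (right (90° clockwise)) -> North
Final: North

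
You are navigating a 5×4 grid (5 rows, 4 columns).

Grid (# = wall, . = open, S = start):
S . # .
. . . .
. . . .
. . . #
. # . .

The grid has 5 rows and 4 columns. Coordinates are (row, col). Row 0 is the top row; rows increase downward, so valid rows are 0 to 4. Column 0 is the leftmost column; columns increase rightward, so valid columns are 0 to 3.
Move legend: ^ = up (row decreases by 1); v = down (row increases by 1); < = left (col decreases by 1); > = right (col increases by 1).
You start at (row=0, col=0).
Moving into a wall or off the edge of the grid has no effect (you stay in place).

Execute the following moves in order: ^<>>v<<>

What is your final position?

Answer: Final position: (row=1, col=1)

Derivation:
Start: (row=0, col=0)
  ^ (up): blocked, stay at (row=0, col=0)
  < (left): blocked, stay at (row=0, col=0)
  > (right): (row=0, col=0) -> (row=0, col=1)
  > (right): blocked, stay at (row=0, col=1)
  v (down): (row=0, col=1) -> (row=1, col=1)
  < (left): (row=1, col=1) -> (row=1, col=0)
  < (left): blocked, stay at (row=1, col=0)
  > (right): (row=1, col=0) -> (row=1, col=1)
Final: (row=1, col=1)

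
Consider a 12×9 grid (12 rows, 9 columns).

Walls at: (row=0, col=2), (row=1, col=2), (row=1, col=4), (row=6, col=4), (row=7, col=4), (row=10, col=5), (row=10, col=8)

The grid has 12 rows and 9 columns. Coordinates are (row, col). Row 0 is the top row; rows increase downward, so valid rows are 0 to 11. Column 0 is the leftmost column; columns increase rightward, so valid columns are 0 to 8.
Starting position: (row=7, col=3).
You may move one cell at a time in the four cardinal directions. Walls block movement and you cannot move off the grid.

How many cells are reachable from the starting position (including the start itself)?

BFS flood-fill from (row=7, col=3):
  Distance 0: (row=7, col=3)
  Distance 1: (row=6, col=3), (row=7, col=2), (row=8, col=3)
  Distance 2: (row=5, col=3), (row=6, col=2), (row=7, col=1), (row=8, col=2), (row=8, col=4), (row=9, col=3)
  Distance 3: (row=4, col=3), (row=5, col=2), (row=5, col=4), (row=6, col=1), (row=7, col=0), (row=8, col=1), (row=8, col=5), (row=9, col=2), (row=9, col=4), (row=10, col=3)
  Distance 4: (row=3, col=3), (row=4, col=2), (row=4, col=4), (row=5, col=1), (row=5, col=5), (row=6, col=0), (row=7, col=5), (row=8, col=0), (row=8, col=6), (row=9, col=1), (row=9, col=5), (row=10, col=2), (row=10, col=4), (row=11, col=3)
  Distance 5: (row=2, col=3), (row=3, col=2), (row=3, col=4), (row=4, col=1), (row=4, col=5), (row=5, col=0), (row=5, col=6), (row=6, col=5), (row=7, col=6), (row=8, col=7), (row=9, col=0), (row=9, col=6), (row=10, col=1), (row=11, col=2), (row=11, col=4)
  Distance 6: (row=1, col=3), (row=2, col=2), (row=2, col=4), (row=3, col=1), (row=3, col=5), (row=4, col=0), (row=4, col=6), (row=5, col=7), (row=6, col=6), (row=7, col=7), (row=8, col=8), (row=9, col=7), (row=10, col=0), (row=10, col=6), (row=11, col=1), (row=11, col=5)
  Distance 7: (row=0, col=3), (row=2, col=1), (row=2, col=5), (row=3, col=0), (row=3, col=6), (row=4, col=7), (row=5, col=8), (row=6, col=7), (row=7, col=8), (row=9, col=8), (row=10, col=7), (row=11, col=0), (row=11, col=6)
  Distance 8: (row=0, col=4), (row=1, col=1), (row=1, col=5), (row=2, col=0), (row=2, col=6), (row=3, col=7), (row=4, col=8), (row=6, col=8), (row=11, col=7)
  Distance 9: (row=0, col=1), (row=0, col=5), (row=1, col=0), (row=1, col=6), (row=2, col=7), (row=3, col=8), (row=11, col=8)
  Distance 10: (row=0, col=0), (row=0, col=6), (row=1, col=7), (row=2, col=8)
  Distance 11: (row=0, col=7), (row=1, col=8)
  Distance 12: (row=0, col=8)
Total reachable: 101 (grid has 101 open cells total)

Answer: Reachable cells: 101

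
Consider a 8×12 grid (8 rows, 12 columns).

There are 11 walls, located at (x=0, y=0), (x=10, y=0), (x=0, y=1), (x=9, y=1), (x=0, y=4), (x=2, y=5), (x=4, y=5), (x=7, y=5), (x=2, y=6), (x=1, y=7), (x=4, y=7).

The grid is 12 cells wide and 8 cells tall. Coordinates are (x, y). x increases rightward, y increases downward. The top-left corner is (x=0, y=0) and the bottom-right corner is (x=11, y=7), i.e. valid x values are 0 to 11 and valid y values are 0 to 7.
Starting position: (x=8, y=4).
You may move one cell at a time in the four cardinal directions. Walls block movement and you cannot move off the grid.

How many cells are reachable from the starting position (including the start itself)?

BFS flood-fill from (x=8, y=4):
  Distance 0: (x=8, y=4)
  Distance 1: (x=8, y=3), (x=7, y=4), (x=9, y=4), (x=8, y=5)
  Distance 2: (x=8, y=2), (x=7, y=3), (x=9, y=3), (x=6, y=4), (x=10, y=4), (x=9, y=5), (x=8, y=6)
  Distance 3: (x=8, y=1), (x=7, y=2), (x=9, y=2), (x=6, y=3), (x=10, y=3), (x=5, y=4), (x=11, y=4), (x=6, y=5), (x=10, y=5), (x=7, y=6), (x=9, y=6), (x=8, y=7)
  Distance 4: (x=8, y=0), (x=7, y=1), (x=6, y=2), (x=10, y=2), (x=5, y=3), (x=11, y=3), (x=4, y=4), (x=5, y=5), (x=11, y=5), (x=6, y=6), (x=10, y=6), (x=7, y=7), (x=9, y=7)
  Distance 5: (x=7, y=0), (x=9, y=0), (x=6, y=1), (x=10, y=1), (x=5, y=2), (x=11, y=2), (x=4, y=3), (x=3, y=4), (x=5, y=6), (x=11, y=6), (x=6, y=7), (x=10, y=7)
  Distance 6: (x=6, y=0), (x=5, y=1), (x=11, y=1), (x=4, y=2), (x=3, y=3), (x=2, y=4), (x=3, y=5), (x=4, y=6), (x=5, y=7), (x=11, y=7)
  Distance 7: (x=5, y=0), (x=11, y=0), (x=4, y=1), (x=3, y=2), (x=2, y=3), (x=1, y=4), (x=3, y=6)
  Distance 8: (x=4, y=0), (x=3, y=1), (x=2, y=2), (x=1, y=3), (x=1, y=5), (x=3, y=7)
  Distance 9: (x=3, y=0), (x=2, y=1), (x=1, y=2), (x=0, y=3), (x=0, y=5), (x=1, y=6), (x=2, y=7)
  Distance 10: (x=2, y=0), (x=1, y=1), (x=0, y=2), (x=0, y=6)
  Distance 11: (x=1, y=0), (x=0, y=7)
Total reachable: 85 (grid has 85 open cells total)

Answer: Reachable cells: 85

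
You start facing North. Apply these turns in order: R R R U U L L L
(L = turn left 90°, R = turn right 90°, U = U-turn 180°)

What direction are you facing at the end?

Start: North
  R (right (90° clockwise)) -> East
  R (right (90° clockwise)) -> South
  R (right (90° clockwise)) -> West
  U (U-turn (180°)) -> East
  U (U-turn (180°)) -> West
  L (left (90° counter-clockwise)) -> South
  L (left (90° counter-clockwise)) -> East
  L (left (90° counter-clockwise)) -> North
Final: North

Answer: Final heading: North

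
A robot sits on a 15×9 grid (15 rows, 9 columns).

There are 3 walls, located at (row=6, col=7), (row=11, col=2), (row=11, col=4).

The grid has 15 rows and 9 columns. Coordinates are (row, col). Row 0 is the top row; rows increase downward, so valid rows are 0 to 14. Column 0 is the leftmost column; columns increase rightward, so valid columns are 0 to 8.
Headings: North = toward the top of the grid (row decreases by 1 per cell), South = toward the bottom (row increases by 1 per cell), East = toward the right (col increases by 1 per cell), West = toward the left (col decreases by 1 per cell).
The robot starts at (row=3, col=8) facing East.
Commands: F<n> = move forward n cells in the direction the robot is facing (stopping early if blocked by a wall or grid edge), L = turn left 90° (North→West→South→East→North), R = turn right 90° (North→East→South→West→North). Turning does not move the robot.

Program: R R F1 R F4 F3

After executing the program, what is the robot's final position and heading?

Answer: Final position: (row=0, col=7), facing North

Derivation:
Start: (row=3, col=8), facing East
  R: turn right, now facing South
  R: turn right, now facing West
  F1: move forward 1, now at (row=3, col=7)
  R: turn right, now facing North
  F4: move forward 3/4 (blocked), now at (row=0, col=7)
  F3: move forward 0/3 (blocked), now at (row=0, col=7)
Final: (row=0, col=7), facing North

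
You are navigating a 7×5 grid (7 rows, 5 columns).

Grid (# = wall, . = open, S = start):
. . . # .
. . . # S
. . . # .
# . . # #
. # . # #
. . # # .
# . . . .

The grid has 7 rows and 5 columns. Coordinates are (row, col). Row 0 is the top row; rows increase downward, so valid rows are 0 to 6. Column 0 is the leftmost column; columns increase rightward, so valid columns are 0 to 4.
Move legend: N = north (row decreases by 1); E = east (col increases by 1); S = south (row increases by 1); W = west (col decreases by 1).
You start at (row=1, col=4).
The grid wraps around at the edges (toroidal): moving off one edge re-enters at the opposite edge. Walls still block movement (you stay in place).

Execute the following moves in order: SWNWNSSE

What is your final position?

Start: (row=1, col=4)
  S (south): (row=1, col=4) -> (row=2, col=4)
  W (west): blocked, stay at (row=2, col=4)
  N (north): (row=2, col=4) -> (row=1, col=4)
  W (west): blocked, stay at (row=1, col=4)
  N (north): (row=1, col=4) -> (row=0, col=4)
  S (south): (row=0, col=4) -> (row=1, col=4)
  S (south): (row=1, col=4) -> (row=2, col=4)
  E (east): (row=2, col=4) -> (row=2, col=0)
Final: (row=2, col=0)

Answer: Final position: (row=2, col=0)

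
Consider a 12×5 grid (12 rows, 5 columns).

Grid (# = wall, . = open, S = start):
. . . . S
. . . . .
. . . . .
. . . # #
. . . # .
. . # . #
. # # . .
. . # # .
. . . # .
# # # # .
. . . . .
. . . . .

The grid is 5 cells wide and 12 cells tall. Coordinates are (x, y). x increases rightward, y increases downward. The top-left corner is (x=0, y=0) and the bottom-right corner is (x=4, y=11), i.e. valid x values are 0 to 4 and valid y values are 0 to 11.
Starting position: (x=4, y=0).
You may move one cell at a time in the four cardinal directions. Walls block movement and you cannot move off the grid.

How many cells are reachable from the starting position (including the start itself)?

Answer: Reachable cells: 29

Derivation:
BFS flood-fill from (x=4, y=0):
  Distance 0: (x=4, y=0)
  Distance 1: (x=3, y=0), (x=4, y=1)
  Distance 2: (x=2, y=0), (x=3, y=1), (x=4, y=2)
  Distance 3: (x=1, y=0), (x=2, y=1), (x=3, y=2)
  Distance 4: (x=0, y=0), (x=1, y=1), (x=2, y=2)
  Distance 5: (x=0, y=1), (x=1, y=2), (x=2, y=3)
  Distance 6: (x=0, y=2), (x=1, y=3), (x=2, y=4)
  Distance 7: (x=0, y=3), (x=1, y=4)
  Distance 8: (x=0, y=4), (x=1, y=5)
  Distance 9: (x=0, y=5)
  Distance 10: (x=0, y=6)
  Distance 11: (x=0, y=7)
  Distance 12: (x=1, y=7), (x=0, y=8)
  Distance 13: (x=1, y=8)
  Distance 14: (x=2, y=8)
Total reachable: 29 (grid has 46 open cells total)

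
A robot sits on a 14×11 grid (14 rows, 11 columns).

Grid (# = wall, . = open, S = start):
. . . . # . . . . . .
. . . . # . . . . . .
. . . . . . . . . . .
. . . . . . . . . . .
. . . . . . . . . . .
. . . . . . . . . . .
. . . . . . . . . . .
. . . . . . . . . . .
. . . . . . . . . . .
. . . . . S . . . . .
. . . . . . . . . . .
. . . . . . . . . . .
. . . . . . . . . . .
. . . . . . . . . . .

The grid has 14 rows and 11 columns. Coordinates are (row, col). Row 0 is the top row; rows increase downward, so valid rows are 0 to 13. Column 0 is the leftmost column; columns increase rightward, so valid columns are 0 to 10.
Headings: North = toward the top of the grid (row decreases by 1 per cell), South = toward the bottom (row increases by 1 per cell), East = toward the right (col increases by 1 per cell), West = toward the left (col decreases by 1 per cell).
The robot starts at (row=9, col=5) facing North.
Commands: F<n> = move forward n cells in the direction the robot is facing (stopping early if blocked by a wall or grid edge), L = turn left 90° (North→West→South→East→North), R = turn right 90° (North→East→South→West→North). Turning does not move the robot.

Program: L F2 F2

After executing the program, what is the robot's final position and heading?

Start: (row=9, col=5), facing North
  L: turn left, now facing West
  F2: move forward 2, now at (row=9, col=3)
  F2: move forward 2, now at (row=9, col=1)
Final: (row=9, col=1), facing West

Answer: Final position: (row=9, col=1), facing West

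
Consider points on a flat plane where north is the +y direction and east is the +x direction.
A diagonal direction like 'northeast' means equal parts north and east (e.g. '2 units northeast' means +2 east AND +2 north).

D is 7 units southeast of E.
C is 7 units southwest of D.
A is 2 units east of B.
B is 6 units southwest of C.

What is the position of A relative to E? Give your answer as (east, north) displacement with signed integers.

Answer: A is at (east=-4, north=-20) relative to E.

Derivation:
Place E at the origin (east=0, north=0).
  D is 7 units southeast of E: delta (east=+7, north=-7); D at (east=7, north=-7).
  C is 7 units southwest of D: delta (east=-7, north=-7); C at (east=0, north=-14).
  B is 6 units southwest of C: delta (east=-6, north=-6); B at (east=-6, north=-20).
  A is 2 units east of B: delta (east=+2, north=+0); A at (east=-4, north=-20).
Therefore A relative to E: (east=-4, north=-20).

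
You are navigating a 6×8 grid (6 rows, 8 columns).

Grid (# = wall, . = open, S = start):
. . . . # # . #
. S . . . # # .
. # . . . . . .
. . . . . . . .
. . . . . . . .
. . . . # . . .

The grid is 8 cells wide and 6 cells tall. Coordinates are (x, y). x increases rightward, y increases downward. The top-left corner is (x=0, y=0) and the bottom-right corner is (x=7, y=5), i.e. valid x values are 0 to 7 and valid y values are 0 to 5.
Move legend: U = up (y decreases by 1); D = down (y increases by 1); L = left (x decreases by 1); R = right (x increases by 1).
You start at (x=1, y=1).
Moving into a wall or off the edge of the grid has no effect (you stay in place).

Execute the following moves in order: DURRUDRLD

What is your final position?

Start: (x=1, y=1)
  D (down): blocked, stay at (x=1, y=1)
  U (up): (x=1, y=1) -> (x=1, y=0)
  R (right): (x=1, y=0) -> (x=2, y=0)
  R (right): (x=2, y=0) -> (x=3, y=0)
  U (up): blocked, stay at (x=3, y=0)
  D (down): (x=3, y=0) -> (x=3, y=1)
  R (right): (x=3, y=1) -> (x=4, y=1)
  L (left): (x=4, y=1) -> (x=3, y=1)
  D (down): (x=3, y=1) -> (x=3, y=2)
Final: (x=3, y=2)

Answer: Final position: (x=3, y=2)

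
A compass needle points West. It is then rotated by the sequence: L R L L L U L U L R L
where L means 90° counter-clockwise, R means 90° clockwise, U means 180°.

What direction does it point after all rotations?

Answer: Final heading: South

Derivation:
Start: West
  L (left (90° counter-clockwise)) -> South
  R (right (90° clockwise)) -> West
  L (left (90° counter-clockwise)) -> South
  L (left (90° counter-clockwise)) -> East
  L (left (90° counter-clockwise)) -> North
  U (U-turn (180°)) -> South
  L (left (90° counter-clockwise)) -> East
  U (U-turn (180°)) -> West
  L (left (90° counter-clockwise)) -> South
  R (right (90° clockwise)) -> West
  L (left (90° counter-clockwise)) -> South
Final: South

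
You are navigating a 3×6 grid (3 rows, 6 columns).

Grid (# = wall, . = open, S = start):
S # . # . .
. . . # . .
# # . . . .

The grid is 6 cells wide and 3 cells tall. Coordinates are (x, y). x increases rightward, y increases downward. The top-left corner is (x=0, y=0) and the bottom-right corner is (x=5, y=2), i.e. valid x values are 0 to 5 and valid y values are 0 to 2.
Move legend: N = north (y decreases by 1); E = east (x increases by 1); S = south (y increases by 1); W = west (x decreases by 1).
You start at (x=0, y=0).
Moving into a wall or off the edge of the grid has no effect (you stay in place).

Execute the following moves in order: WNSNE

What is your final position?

Answer: Final position: (x=0, y=0)

Derivation:
Start: (x=0, y=0)
  W (west): blocked, stay at (x=0, y=0)
  N (north): blocked, stay at (x=0, y=0)
  S (south): (x=0, y=0) -> (x=0, y=1)
  N (north): (x=0, y=1) -> (x=0, y=0)
  E (east): blocked, stay at (x=0, y=0)
Final: (x=0, y=0)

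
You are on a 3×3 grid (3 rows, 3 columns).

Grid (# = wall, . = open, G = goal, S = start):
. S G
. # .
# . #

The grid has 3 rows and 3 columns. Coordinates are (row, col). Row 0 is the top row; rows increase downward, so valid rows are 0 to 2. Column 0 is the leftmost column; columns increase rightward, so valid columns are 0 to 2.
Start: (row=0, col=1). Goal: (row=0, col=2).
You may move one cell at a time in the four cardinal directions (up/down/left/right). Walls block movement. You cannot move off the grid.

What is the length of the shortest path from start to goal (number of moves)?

BFS from (row=0, col=1) until reaching (row=0, col=2):
  Distance 0: (row=0, col=1)
  Distance 1: (row=0, col=0), (row=0, col=2)  <- goal reached here
One shortest path (1 moves): (row=0, col=1) -> (row=0, col=2)

Answer: Shortest path length: 1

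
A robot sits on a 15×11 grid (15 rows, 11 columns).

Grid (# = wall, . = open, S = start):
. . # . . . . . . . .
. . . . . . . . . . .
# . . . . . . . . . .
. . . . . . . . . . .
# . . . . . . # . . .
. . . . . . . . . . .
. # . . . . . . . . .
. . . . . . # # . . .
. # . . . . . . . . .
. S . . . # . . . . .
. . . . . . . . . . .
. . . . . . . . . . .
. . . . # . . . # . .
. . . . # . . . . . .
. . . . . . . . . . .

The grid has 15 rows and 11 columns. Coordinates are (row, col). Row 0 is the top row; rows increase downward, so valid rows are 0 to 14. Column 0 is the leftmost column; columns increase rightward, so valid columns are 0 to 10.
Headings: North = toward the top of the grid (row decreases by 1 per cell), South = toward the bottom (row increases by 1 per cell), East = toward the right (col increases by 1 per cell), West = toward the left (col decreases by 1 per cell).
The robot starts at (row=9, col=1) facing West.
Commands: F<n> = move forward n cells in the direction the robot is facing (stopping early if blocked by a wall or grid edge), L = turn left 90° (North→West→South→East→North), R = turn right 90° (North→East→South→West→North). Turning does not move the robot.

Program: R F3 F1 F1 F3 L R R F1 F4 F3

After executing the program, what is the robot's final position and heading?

Start: (row=9, col=1), facing West
  R: turn right, now facing North
  F3: move forward 0/3 (blocked), now at (row=9, col=1)
  F1: move forward 0/1 (blocked), now at (row=9, col=1)
  F1: move forward 0/1 (blocked), now at (row=9, col=1)
  F3: move forward 0/3 (blocked), now at (row=9, col=1)
  L: turn left, now facing West
  R: turn right, now facing North
  R: turn right, now facing East
  F1: move forward 1, now at (row=9, col=2)
  F4: move forward 2/4 (blocked), now at (row=9, col=4)
  F3: move forward 0/3 (blocked), now at (row=9, col=4)
Final: (row=9, col=4), facing East

Answer: Final position: (row=9, col=4), facing East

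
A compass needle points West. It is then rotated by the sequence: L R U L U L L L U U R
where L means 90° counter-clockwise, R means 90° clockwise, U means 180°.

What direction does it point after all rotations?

Start: West
  L (left (90° counter-clockwise)) -> South
  R (right (90° clockwise)) -> West
  U (U-turn (180°)) -> East
  L (left (90° counter-clockwise)) -> North
  U (U-turn (180°)) -> South
  L (left (90° counter-clockwise)) -> East
  L (left (90° counter-clockwise)) -> North
  L (left (90° counter-clockwise)) -> West
  U (U-turn (180°)) -> East
  U (U-turn (180°)) -> West
  R (right (90° clockwise)) -> North
Final: North

Answer: Final heading: North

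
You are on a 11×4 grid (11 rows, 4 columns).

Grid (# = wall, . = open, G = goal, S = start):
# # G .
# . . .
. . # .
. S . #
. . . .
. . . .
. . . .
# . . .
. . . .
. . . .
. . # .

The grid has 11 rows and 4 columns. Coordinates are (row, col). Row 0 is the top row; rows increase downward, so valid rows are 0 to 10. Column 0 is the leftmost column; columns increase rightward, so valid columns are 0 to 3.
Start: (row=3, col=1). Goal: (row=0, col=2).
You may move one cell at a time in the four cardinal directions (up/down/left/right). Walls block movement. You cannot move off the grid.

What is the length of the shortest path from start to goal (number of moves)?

BFS from (row=3, col=1) until reaching (row=0, col=2):
  Distance 0: (row=3, col=1)
  Distance 1: (row=2, col=1), (row=3, col=0), (row=3, col=2), (row=4, col=1)
  Distance 2: (row=1, col=1), (row=2, col=0), (row=4, col=0), (row=4, col=2), (row=5, col=1)
  Distance 3: (row=1, col=2), (row=4, col=3), (row=5, col=0), (row=5, col=2), (row=6, col=1)
  Distance 4: (row=0, col=2), (row=1, col=3), (row=5, col=3), (row=6, col=0), (row=6, col=2), (row=7, col=1)  <- goal reached here
One shortest path (4 moves): (row=3, col=1) -> (row=2, col=1) -> (row=1, col=1) -> (row=1, col=2) -> (row=0, col=2)

Answer: Shortest path length: 4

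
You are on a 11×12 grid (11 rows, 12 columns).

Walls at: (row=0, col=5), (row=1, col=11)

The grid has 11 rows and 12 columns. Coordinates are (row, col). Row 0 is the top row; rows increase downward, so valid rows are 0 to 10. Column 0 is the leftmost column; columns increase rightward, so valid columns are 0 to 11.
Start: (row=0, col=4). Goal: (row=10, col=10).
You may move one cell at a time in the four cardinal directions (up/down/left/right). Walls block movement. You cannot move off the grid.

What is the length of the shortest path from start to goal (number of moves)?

Answer: Shortest path length: 16

Derivation:
BFS from (row=0, col=4) until reaching (row=10, col=10):
  Distance 0: (row=0, col=4)
  Distance 1: (row=0, col=3), (row=1, col=4)
  Distance 2: (row=0, col=2), (row=1, col=3), (row=1, col=5), (row=2, col=4)
  Distance 3: (row=0, col=1), (row=1, col=2), (row=1, col=6), (row=2, col=3), (row=2, col=5), (row=3, col=4)
  Distance 4: (row=0, col=0), (row=0, col=6), (row=1, col=1), (row=1, col=7), (row=2, col=2), (row=2, col=6), (row=3, col=3), (row=3, col=5), (row=4, col=4)
  Distance 5: (row=0, col=7), (row=1, col=0), (row=1, col=8), (row=2, col=1), (row=2, col=7), (row=3, col=2), (row=3, col=6), (row=4, col=3), (row=4, col=5), (row=5, col=4)
  Distance 6: (row=0, col=8), (row=1, col=9), (row=2, col=0), (row=2, col=8), (row=3, col=1), (row=3, col=7), (row=4, col=2), (row=4, col=6), (row=5, col=3), (row=5, col=5), (row=6, col=4)
  Distance 7: (row=0, col=9), (row=1, col=10), (row=2, col=9), (row=3, col=0), (row=3, col=8), (row=4, col=1), (row=4, col=7), (row=5, col=2), (row=5, col=6), (row=6, col=3), (row=6, col=5), (row=7, col=4)
  Distance 8: (row=0, col=10), (row=2, col=10), (row=3, col=9), (row=4, col=0), (row=4, col=8), (row=5, col=1), (row=5, col=7), (row=6, col=2), (row=6, col=6), (row=7, col=3), (row=7, col=5), (row=8, col=4)
  Distance 9: (row=0, col=11), (row=2, col=11), (row=3, col=10), (row=4, col=9), (row=5, col=0), (row=5, col=8), (row=6, col=1), (row=6, col=7), (row=7, col=2), (row=7, col=6), (row=8, col=3), (row=8, col=5), (row=9, col=4)
  Distance 10: (row=3, col=11), (row=4, col=10), (row=5, col=9), (row=6, col=0), (row=6, col=8), (row=7, col=1), (row=7, col=7), (row=8, col=2), (row=8, col=6), (row=9, col=3), (row=9, col=5), (row=10, col=4)
  Distance 11: (row=4, col=11), (row=5, col=10), (row=6, col=9), (row=7, col=0), (row=7, col=8), (row=8, col=1), (row=8, col=7), (row=9, col=2), (row=9, col=6), (row=10, col=3), (row=10, col=5)
  Distance 12: (row=5, col=11), (row=6, col=10), (row=7, col=9), (row=8, col=0), (row=8, col=8), (row=9, col=1), (row=9, col=7), (row=10, col=2), (row=10, col=6)
  Distance 13: (row=6, col=11), (row=7, col=10), (row=8, col=9), (row=9, col=0), (row=9, col=8), (row=10, col=1), (row=10, col=7)
  Distance 14: (row=7, col=11), (row=8, col=10), (row=9, col=9), (row=10, col=0), (row=10, col=8)
  Distance 15: (row=8, col=11), (row=9, col=10), (row=10, col=9)
  Distance 16: (row=9, col=11), (row=10, col=10)  <- goal reached here
One shortest path (16 moves): (row=0, col=4) -> (row=1, col=4) -> (row=1, col=5) -> (row=1, col=6) -> (row=1, col=7) -> (row=1, col=8) -> (row=1, col=9) -> (row=1, col=10) -> (row=2, col=10) -> (row=3, col=10) -> (row=4, col=10) -> (row=5, col=10) -> (row=6, col=10) -> (row=7, col=10) -> (row=8, col=10) -> (row=9, col=10) -> (row=10, col=10)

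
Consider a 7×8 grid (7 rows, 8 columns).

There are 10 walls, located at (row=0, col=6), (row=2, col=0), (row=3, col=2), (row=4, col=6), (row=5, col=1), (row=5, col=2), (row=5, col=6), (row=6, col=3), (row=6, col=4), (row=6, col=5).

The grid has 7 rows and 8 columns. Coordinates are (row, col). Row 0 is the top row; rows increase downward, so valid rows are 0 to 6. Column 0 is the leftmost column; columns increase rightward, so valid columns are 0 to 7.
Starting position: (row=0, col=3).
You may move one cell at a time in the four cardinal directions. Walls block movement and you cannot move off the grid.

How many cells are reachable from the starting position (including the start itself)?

Answer: Reachable cells: 46

Derivation:
BFS flood-fill from (row=0, col=3):
  Distance 0: (row=0, col=3)
  Distance 1: (row=0, col=2), (row=0, col=4), (row=1, col=3)
  Distance 2: (row=0, col=1), (row=0, col=5), (row=1, col=2), (row=1, col=4), (row=2, col=3)
  Distance 3: (row=0, col=0), (row=1, col=1), (row=1, col=5), (row=2, col=2), (row=2, col=4), (row=3, col=3)
  Distance 4: (row=1, col=0), (row=1, col=6), (row=2, col=1), (row=2, col=5), (row=3, col=4), (row=4, col=3)
  Distance 5: (row=1, col=7), (row=2, col=6), (row=3, col=1), (row=3, col=5), (row=4, col=2), (row=4, col=4), (row=5, col=3)
  Distance 6: (row=0, col=7), (row=2, col=7), (row=3, col=0), (row=3, col=6), (row=4, col=1), (row=4, col=5), (row=5, col=4)
  Distance 7: (row=3, col=7), (row=4, col=0), (row=5, col=5)
  Distance 8: (row=4, col=7), (row=5, col=0)
  Distance 9: (row=5, col=7), (row=6, col=0)
  Distance 10: (row=6, col=1), (row=6, col=7)
  Distance 11: (row=6, col=2), (row=6, col=6)
Total reachable: 46 (grid has 46 open cells total)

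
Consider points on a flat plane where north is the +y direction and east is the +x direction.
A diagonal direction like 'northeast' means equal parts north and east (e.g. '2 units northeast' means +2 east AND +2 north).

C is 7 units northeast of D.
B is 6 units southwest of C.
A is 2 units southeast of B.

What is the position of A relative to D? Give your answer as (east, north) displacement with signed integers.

Answer: A is at (east=3, north=-1) relative to D.

Derivation:
Place D at the origin (east=0, north=0).
  C is 7 units northeast of D: delta (east=+7, north=+7); C at (east=7, north=7).
  B is 6 units southwest of C: delta (east=-6, north=-6); B at (east=1, north=1).
  A is 2 units southeast of B: delta (east=+2, north=-2); A at (east=3, north=-1).
Therefore A relative to D: (east=3, north=-1).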